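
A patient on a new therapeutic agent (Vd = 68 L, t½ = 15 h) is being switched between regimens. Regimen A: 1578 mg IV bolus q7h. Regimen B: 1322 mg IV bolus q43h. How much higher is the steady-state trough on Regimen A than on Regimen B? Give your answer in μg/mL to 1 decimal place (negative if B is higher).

Regimen A: f = (1/2)^(7/15) ≈ 0.7236; Cmin,ss = (1578/68)·f/(1−f) ≈ 60.752 μg/mL.
Regimen B: f = (1/2)^(43/15) ≈ 0.1371; Cmin,ss = (1322/68)·f/(1−f) ≈ 3.089 μg/mL.
Difference ≈ 60.752 − 3.089 ≈ 57.663 μg/mL.

57.7 μg/mL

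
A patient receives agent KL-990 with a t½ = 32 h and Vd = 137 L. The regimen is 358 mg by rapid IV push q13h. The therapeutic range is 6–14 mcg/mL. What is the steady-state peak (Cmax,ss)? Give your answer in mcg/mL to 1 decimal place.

10.6 mcg/mL

τ/t½ = 13/32 ≈ 0.40625, so fraction remaining f = (1/2)^(13/32) ≈ 0.7546.
At steady state, accumulation factor R = 1/(1 − e^(−kτ)) ≈ 4.0750.
Single-dose peak C₀ = D/Vd = 358/137 ≈ 2.613 mcg/mL.
Steady-state peak Cmax,ss = C₀·R ≈ 2.613 × 4.0750 ≈ 10.648 mcg/mL.
Peak 10.6 mcg/mL vs MTC 14 mcg/mL: below toxic threshold.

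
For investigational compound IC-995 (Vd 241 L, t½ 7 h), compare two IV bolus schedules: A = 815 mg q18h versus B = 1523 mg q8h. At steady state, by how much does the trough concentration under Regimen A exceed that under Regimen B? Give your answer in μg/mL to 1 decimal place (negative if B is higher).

-4.5 μg/mL

Regimen A: f = (1/2)^(18/7) ≈ 0.1682; Cmin,ss = (815/241)·f/(1−f) ≈ 0.684 μg/mL.
Regimen B: f = (1/2)^(8/7) ≈ 0.4529; Cmin,ss = (1523/241)·f/(1−f) ≈ 5.231 μg/mL.
Difference ≈ 0.684 − 5.231 ≈ -4.547 μg/mL.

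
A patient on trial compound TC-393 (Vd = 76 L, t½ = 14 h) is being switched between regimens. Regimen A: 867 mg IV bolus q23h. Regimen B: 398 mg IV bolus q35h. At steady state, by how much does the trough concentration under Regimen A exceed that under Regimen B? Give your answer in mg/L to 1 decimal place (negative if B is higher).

4.2 mg/L

Regimen A: f = (1/2)^(23/14) ≈ 0.3202; Cmin,ss = (867/76)·f/(1−f) ≈ 5.373 mg/L.
Regimen B: f = (1/2)^(35/14) ≈ 0.1768; Cmin,ss = (398/76)·f/(1−f) ≈ 1.125 mg/L.
Difference ≈ 5.373 − 1.125 ≈ 4.248 mg/L.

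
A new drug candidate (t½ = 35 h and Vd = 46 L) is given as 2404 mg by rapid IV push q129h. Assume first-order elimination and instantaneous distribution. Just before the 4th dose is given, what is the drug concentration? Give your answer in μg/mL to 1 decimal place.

f = (1/2)^(τ/t½) = (1/2)^(129/35) ≈ 0.0777.
C₀ = D/Vd = 2404/46 ≈ 52.261 μg/mL.
Before the 4th dose, 3 doses have been given. Superposition: Cmin = C₀·(f + f² + … + f^3).
≈ 52.261 × (0.0777 + 0.0060 + 0.0005) ≈ 52.261 × 0.0842 ≈ 4.400 μg/mL.

4.4 μg/mL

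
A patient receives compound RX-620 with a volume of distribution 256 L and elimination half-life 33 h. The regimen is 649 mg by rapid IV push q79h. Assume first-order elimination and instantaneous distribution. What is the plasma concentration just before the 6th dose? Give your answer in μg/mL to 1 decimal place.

f = (1/2)^(τ/t½) = (1/2)^(79/33) ≈ 0.1903.
C₀ = D/Vd = 649/256 ≈ 2.535 μg/mL.
Before the 6th dose, 5 doses have been given. Superposition: Cmin = C₀·(f + f² + … + f^5).
≈ 2.535 × (0.1903 + 0.0362 + 0.0069 + 0.0013 + 0.0002) ≈ 2.535 × 0.2349 ≈ 0.595 μg/mL.

0.6 μg/mL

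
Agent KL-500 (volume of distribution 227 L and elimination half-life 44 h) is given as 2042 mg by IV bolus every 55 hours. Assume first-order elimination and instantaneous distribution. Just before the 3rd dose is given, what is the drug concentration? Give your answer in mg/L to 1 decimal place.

f = (1/2)^(τ/t½) = (1/2)^(55/44) ≈ 0.4204.
C₀ = D/Vd = 2042/227 ≈ 8.996 mg/L.
Before the 3rd dose, 2 doses have been given. Superposition: Cmin = C₀·(f + f²).
≈ 8.996 × (0.4204 + 0.1767) ≈ 8.996 × 0.5971 ≈ 5.372 mg/L.

5.4 mg/L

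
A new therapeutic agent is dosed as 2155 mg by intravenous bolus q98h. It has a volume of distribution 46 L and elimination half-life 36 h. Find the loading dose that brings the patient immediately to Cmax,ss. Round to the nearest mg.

f = (1/2)^(98/36) ≈ 0.151541; accumulation ratio R = 1/(1−f) ≈ 1.17861.
Loading dose to hit Cmax,ss on first dose: D_load = D_maint·R ≈ 2155 × 1.17861 ≈ 2539.90 mg.

2540 mg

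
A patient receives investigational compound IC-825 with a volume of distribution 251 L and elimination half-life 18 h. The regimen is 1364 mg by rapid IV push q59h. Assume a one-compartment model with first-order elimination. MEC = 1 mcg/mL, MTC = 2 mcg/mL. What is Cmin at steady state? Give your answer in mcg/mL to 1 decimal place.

0.6 mcg/mL

Over one 59-h interval, 59/18 ≈ 3.2778 half-lives elapse, leaving f ≈ 0.1031 of each dose.
Accumulation ratio R = 1/(1 − f) ≈ 1/0.8969 ≈ 1.1150.
Each bolus raises the concentration by D/Vd = 1364/251 ≈ 5.434 mcg/mL.
Cmax,ss = C₀/(1 − f) ≈ 5.434/0.8969 ≈ 6.059 mcg/mL.
Steady-state trough Cmin,ss = Cmax,ss·f ≈ 6.059 × 0.1031 ≈ 0.625 mcg/mL.
Trough 0.6 mcg/mL vs MEC 1 mcg/mL: subtherapeutic.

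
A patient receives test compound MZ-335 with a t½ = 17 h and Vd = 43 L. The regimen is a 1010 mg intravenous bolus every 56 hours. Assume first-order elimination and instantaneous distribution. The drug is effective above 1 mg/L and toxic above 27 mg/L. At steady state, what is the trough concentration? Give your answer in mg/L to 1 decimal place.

τ/t½ = 56/17 ≈ 3.2941, so fraction remaining f = (1/2)^(56/17) ≈ 0.1019.
Accumulation ratio R = 1/(1 − f) ≈ 1/0.8981 ≈ 1.1135.
Single-dose peak C₀ = D/Vd = 1010/43 ≈ 23.488 mg/L.
Steady-state peak Cmax,ss = C₀·R ≈ 23.488 × 1.1135 ≈ 26.154 mg/L.
One interval later, Cmin,ss = Cmax,ss·e^(−kτ) ≈ 26.154 × 0.1019 ≈ 2.665 mg/L.
Trough 2.7 mg/L vs MEC 1 mg/L: adequate.

2.7 mg/L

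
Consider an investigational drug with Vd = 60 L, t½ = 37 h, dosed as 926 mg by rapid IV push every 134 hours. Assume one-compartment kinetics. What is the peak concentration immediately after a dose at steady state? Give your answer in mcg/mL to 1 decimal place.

k = ln2/t½ = ln2/37 ≈ 0.018734 h⁻¹; fraction remaining f = e^(−kτ) = e^(−0.018734×134) ≈ 0.0812.
Accumulation ratio R = 1/(1 − f) ≈ 1/0.9188 ≈ 1.0884.
Each bolus raises the concentration by D/Vd = 926/60 ≈ 15.433 mcg/mL.
Cmax,ss = C₀/(1 − f) ≈ 15.433/0.9188 ≈ 16.797 mcg/mL.

16.8 mcg/mL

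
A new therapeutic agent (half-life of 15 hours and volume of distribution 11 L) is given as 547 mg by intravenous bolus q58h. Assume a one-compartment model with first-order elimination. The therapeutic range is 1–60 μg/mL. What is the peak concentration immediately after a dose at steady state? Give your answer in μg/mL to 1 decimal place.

53.4 μg/mL

k = ln2/t½ = ln2/15 ≈ 0.046210 h⁻¹; fraction remaining f = e^(−kτ) = e^(−0.046210×58) ≈ 0.0686.
Accumulation ratio R = 1/(1 − f) ≈ 1/0.9314 ≈ 1.0737.
Single-dose peak C₀ = D/Vd = 547/11 ≈ 49.727 μg/mL.
Steady-state peak Cmax,ss = C₀·R ≈ 49.727 × 1.0737 ≈ 53.392 μg/mL.
Peak 53.4 μg/mL vs MTC 60 μg/mL: below toxic threshold.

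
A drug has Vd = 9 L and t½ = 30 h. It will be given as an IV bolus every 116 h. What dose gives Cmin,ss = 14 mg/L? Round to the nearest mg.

τ/t½ = 116/30 ≈ 3.8667, so f = (1/2)^(116/30) ≈ 0.068552.
Cmin,ss = (D/Vd)·f/(1−f), so D = Cmin,ss·Vd·(1−f)/f.
D = 14 × 9 × (1−f)/f ≈ 14 × 9 × 13.58747 ≈ 1712.02 mg.

1712 mg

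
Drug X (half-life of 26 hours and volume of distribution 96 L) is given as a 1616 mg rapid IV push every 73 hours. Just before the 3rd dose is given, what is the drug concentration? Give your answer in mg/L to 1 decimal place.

f = (1/2)^(τ/t½) = (1/2)^(73/26) ≈ 0.1428.
C₀ = D/Vd = 1616/96 ≈ 16.833 mg/L.
Before the 3rd dose, 2 doses have been given. Superposition: Cmin = C₀·(f + f²).
≈ 16.833 × (0.1428 + 0.0204) ≈ 16.833 × 0.1632 ≈ 2.747 mg/L.

2.7 mg/L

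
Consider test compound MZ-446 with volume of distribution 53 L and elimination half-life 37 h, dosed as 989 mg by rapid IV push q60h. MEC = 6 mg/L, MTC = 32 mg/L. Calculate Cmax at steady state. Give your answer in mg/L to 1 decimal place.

27.6 mg/L

τ/t½ = 60/37 ≈ 1.6216, so fraction remaining f = (1/2)^(60/37) ≈ 0.3250.
At steady state, accumulation factor R = 1/(1 − e^(−kτ)) ≈ 1.4815.
Single-dose peak C₀ = D/Vd = 989/53 ≈ 18.660 mg/L.
Cmax,ss = C₀/(1 − f) ≈ 18.660/0.6750 ≈ 27.644 mg/L.
Peak 27.6 mg/L vs MTC 32 mg/L: below toxic threshold.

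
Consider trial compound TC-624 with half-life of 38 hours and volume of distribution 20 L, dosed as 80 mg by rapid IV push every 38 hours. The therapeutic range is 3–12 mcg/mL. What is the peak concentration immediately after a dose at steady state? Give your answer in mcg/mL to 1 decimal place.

τ = 38 h = 1 half-life, so f = (1/2)^1 = 0.5.
Accumulation ratio R = 1/(1 − f) = 1/0.5 = 2/1.
Single-dose peak C₀ = D/Vd = 80/20 = 4 mcg/mL.
Steady-state peak Cmax,ss = C₀·R = 4 × 2/1 ≈ 8.000 mcg/mL.
Peak 8.0 mcg/mL vs MTC 12 mcg/mL: below toxic threshold.

8.0 mcg/mL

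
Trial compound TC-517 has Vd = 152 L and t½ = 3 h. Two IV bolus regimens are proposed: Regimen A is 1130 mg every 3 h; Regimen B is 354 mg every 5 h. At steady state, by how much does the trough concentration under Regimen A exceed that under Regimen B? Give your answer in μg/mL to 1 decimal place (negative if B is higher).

6.4 μg/mL

Regimen A: f = (1/2)^(3/3) ≈ 0.5000; Cmin,ss = (1130/152)·f/(1−f) ≈ 7.434 μg/mL.
Regimen B: f = (1/2)^(5/3) ≈ 0.3150; Cmin,ss = (354/152)·f/(1−f) ≈ 1.071 μg/mL.
Difference ≈ 7.434 − 1.071 ≈ 6.363 μg/mL.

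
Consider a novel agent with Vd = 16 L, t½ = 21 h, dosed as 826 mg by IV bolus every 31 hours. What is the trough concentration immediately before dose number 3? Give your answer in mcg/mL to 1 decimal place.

f = (1/2)^(τ/t½) = (1/2)^(31/21) ≈ 0.3594.
C₀ = D/Vd = 826/16 ≈ 51.625 mcg/mL.
Before the 3rd dose, 2 doses have been given. Superposition: Cmin = C₀·(f + f²).
≈ 51.625 × (0.3594 + 0.1292) ≈ 51.625 × 0.4886 ≈ 25.224 mcg/mL.

25.2 mcg/mL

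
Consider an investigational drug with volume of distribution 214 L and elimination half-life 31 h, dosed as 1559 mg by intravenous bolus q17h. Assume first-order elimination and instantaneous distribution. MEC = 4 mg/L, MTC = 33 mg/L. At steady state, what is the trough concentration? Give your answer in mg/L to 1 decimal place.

15.8 mg/L

k = ln2/t½ = ln2/31 ≈ 0.022360 h⁻¹; fraction remaining f = e^(−kτ) = e^(−0.022360×17) ≈ 0.6838.
At steady state, accumulation factor R = 1/(1 − e^(−kτ)) ≈ 3.1626.
Each bolus raises the concentration by D/Vd = 1559/214 ≈ 7.285 mg/L.
Cmax,ss = C₀/(1 − f) ≈ 7.285/0.3162 ≈ 23.039 mg/L.
Steady-state trough Cmin,ss = Cmax,ss·f ≈ 23.039 × 0.6838 ≈ 15.754 mg/L.
Trough 15.8 mg/L vs MEC 4 mg/L: adequate.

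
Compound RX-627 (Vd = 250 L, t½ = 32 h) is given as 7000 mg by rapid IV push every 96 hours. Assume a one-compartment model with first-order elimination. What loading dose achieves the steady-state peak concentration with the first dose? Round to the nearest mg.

f = (1/2)^(96/32) ≈ 0.125000; accumulation ratio R = 1/(1−f) ≈ 1.14286.
Loading dose to hit Cmax,ss on first dose: D_load = D_maint·R ≈ 7000 × 1.14286 ≈ 8000.02 mg.

8000 mg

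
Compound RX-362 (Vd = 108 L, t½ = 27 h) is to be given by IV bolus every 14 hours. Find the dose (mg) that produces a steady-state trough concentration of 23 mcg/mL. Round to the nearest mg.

τ/t½ = 14/27 ≈ 0.51852, so f = (1/2)^(14/27) ≈ 0.698088.
Cmin,ss = (D/Vd)·f/(1−f), so D = Cmin,ss·Vd·(1−f)/f.
D = 23 × 108 × (1−f)/f ≈ 23 × 108 × 0.43248 ≈ 1074.28 mg.

1074 mg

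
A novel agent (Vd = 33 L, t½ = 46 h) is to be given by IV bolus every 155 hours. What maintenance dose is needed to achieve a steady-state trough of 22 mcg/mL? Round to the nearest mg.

τ/t½ = 155/46 ≈ 3.3696, so f = (1/2)^(155/46) ≈ 0.096752.
Cmin,ss = (D/Vd)·f/(1−f), so D = Cmin,ss·Vd·(1−f)/f.
D = 22 × 33 × (1−f)/f ≈ 22 × 33 × 9.33570 ≈ 6777.72 mg.

6778 mg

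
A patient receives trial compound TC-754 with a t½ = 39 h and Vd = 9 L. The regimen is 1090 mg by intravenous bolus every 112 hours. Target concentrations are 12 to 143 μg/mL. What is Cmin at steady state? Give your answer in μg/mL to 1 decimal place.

19.2 μg/mL

Over one 112-h interval, 112/39 ≈ 2.8718 half-lives elapse, leaving f ≈ 0.1366 of each dose.
Accumulation ratio R = 1/(1 − f) ≈ 1/0.8634 ≈ 1.1582.
Single-dose peak C₀ = D/Vd = 1090/9 ≈ 121.111 μg/mL.
Cmax,ss = C₀/(1 − f) ≈ 121.111/0.8634 ≈ 140.272 μg/mL.
Steady-state trough Cmin,ss = Cmax,ss·f ≈ 140.272 × 0.1366 ≈ 19.161 μg/mL.
Trough 19.2 μg/mL vs MEC 12 μg/mL: adequate.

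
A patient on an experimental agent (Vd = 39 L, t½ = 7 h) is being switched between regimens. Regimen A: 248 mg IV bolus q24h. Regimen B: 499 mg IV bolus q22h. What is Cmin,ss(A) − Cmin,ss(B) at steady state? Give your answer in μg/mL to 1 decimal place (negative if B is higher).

-1.0 μg/mL

Regimen A: f = (1/2)^(24/7) ≈ 0.0929; Cmin,ss = (248/39)·f/(1−f) ≈ 0.651 μg/mL.
Regimen B: f = (1/2)^(22/7) ≈ 0.1132; Cmin,ss = (499/39)·f/(1−f) ≈ 1.633 μg/mL.
Difference ≈ 0.651 − 1.633 ≈ -0.982 μg/mL.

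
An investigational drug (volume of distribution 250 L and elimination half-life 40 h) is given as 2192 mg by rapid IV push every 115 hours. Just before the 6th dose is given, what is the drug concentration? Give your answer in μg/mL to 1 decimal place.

f = (1/2)^(τ/t½) = (1/2)^(115/40) ≈ 0.1363.
C₀ = D/Vd = 2192/250 ≈ 8.768 μg/mL.
Before the 6th dose, 5 doses have been given. Superposition: Cmin = C₀·(f + f² + … + f^5).
≈ 8.768 × (0.1363 + 0.0186 + 0.0025 + 0.0003 + 0.0000) ≈ 8.768 × 0.1577 ≈ 1.383 μg/mL.

1.4 μg/mL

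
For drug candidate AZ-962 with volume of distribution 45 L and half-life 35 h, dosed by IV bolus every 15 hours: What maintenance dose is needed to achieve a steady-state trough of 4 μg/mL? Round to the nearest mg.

62 mg

τ/t½ = 15/35 ≈ 0.42857, so f = (1/2)^(15/35) ≈ 0.742997.
Cmin,ss = (D/Vd)·f/(1−f), so D = Cmin,ss·Vd·(1−f)/f.
D = 4 × 45 × (1−f)/f ≈ 4 × 45 × 0.34590 ≈ 62.26 mg.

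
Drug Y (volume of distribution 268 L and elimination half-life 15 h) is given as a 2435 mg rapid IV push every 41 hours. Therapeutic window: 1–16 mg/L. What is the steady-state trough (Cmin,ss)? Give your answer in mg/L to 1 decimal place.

1.6 mg/L

τ/t½ = 41/15 ≈ 2.7333, so fraction remaining f = (1/2)^(41/15) ≈ 0.1504.
Single-dose peak C₀ = D/Vd = 2435/268 ≈ 9.086 mg/L.
Steady-state trough Cmin,ss = C₀·f/(1−f) ≈ 9.086 × 0.1504/0.8496 ≈ 1.608 mg/L.
Trough 1.6 mg/L vs MEC 1 mg/L: adequate.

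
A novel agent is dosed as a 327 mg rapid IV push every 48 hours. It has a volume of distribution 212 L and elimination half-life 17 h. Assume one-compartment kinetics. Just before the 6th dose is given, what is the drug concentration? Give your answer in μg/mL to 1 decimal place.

0.3 μg/mL

f = (1/2)^(τ/t½) = (1/2)^(48/17) ≈ 0.1413.
C₀ = D/Vd = 327/212 ≈ 1.542 μg/mL.
Before the 6th dose, 5 doses have been given. Superposition: Cmin = C₀·(f + f² + … + f^5).
≈ 1.542 × (0.1413 + 0.0200 + 0.0028 + 0.0004 + 0.0001) ≈ 1.542 × 0.1646 ≈ 0.254 μg/mL.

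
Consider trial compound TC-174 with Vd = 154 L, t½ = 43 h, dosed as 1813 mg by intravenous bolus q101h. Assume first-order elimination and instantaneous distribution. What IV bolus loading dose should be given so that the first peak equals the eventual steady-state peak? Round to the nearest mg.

2256 mg

f = (1/2)^(101/43) ≈ 0.196304; accumulation ratio R = 1/(1−f) ≈ 1.24425.
Loading dose to hit Cmax,ss on first dose: D_load = D_maint·R ≈ 1813 × 1.24425 ≈ 2255.83 mg.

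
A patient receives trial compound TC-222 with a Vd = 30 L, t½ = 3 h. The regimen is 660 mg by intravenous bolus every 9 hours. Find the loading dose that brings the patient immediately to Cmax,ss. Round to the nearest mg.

754 mg

f = (1/2)^(9/3) ≈ 0.125000; accumulation ratio R = 1/(1−f) ≈ 1.14286.
Loading dose to hit Cmax,ss on first dose: D_load = D_maint·R ≈ 660 × 1.14286 ≈ 754.29 mg.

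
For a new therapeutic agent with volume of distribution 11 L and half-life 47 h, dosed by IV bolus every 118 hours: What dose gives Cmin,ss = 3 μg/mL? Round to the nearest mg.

τ/t½ = 118/47 ≈ 2.5106, so f = (1/2)^(118/47) ≈ 0.175478.
Cmin,ss = (D/Vd)·f/(1−f), so D = Cmin,ss·Vd·(1−f)/f.
D = 3 × 11 × (1−f)/f ≈ 3 × 11 × 4.69872 ≈ 155.06 mg.

155 mg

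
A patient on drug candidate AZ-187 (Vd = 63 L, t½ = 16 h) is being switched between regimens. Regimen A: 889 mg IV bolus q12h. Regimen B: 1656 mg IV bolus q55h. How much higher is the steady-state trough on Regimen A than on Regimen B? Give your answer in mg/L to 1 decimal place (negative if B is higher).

Regimen A: f = (1/2)^(12/16) ≈ 0.5946; Cmin,ss = (889/63)·f/(1−f) ≈ 20.697 mg/L.
Regimen B: f = (1/2)^(55/16) ≈ 0.0923; Cmin,ss = (1656/63)·f/(1−f) ≈ 2.673 mg/L.
Difference ≈ 20.697 − 2.673 ≈ 18.024 mg/L.

18.0 mg/L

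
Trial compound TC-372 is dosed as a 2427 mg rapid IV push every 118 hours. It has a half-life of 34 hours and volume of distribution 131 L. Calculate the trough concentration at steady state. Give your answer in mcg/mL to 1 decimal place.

Over one 118-h interval, 118/34 ≈ 3.4706 half-lives elapse, leaving f ≈ 0.0902 of each dose.
Single-dose peak C₀ = D/Vd = 2427/131 ≈ 18.527 mcg/mL.
Steady-state trough Cmin,ss = C₀·f/(1−f) ≈ 18.527 × 0.0902/0.9098 ≈ 1.837 mcg/mL.

1.8 mcg/mL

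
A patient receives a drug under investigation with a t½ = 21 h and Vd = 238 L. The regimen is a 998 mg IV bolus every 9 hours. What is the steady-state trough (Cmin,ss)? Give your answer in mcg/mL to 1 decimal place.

12.1 mcg/mL

Over one 9-h interval, 9/21 ≈ 0.42857 half-lives elapse, leaving f ≈ 0.7430 of each dose.
At steady state, accumulation factor R = 1/(1 − e^(−kτ)) ≈ 3.8911.
Single-dose peak C₀ = D/Vd = 998/238 ≈ 4.193 mcg/mL.
Steady-state peak Cmax,ss = C₀·R ≈ 4.193 × 3.8911 ≈ 16.315 mcg/mL.
One interval later, Cmin,ss = Cmax,ss·e^(−kτ) ≈ 16.315 × 0.7430 ≈ 12.122 mcg/mL.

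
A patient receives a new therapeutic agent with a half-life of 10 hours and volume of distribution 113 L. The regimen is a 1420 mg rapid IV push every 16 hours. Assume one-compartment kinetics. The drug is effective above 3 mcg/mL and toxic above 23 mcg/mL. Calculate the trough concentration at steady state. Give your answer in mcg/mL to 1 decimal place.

Over one 16-h interval, 16/10 ≈ 1.6 half-lives elapse, leaving f ≈ 0.3299 of each dose.
Accumulation ratio R = 1/(1 − f) ≈ 1/0.6701 ≈ 1.4923.
Single-dose peak C₀ = D/Vd = 1420/113 ≈ 12.566 mcg/mL.
Steady-state peak Cmax,ss = C₀·R ≈ 12.566 × 1.4923 ≈ 18.752 mcg/mL.
One interval later, Cmin,ss = Cmax,ss·e^(−kτ) ≈ 18.752 × 0.3299 ≈ 6.186 mcg/mL.
Trough 6.2 mcg/mL vs MEC 3 mcg/mL: adequate.

6.2 mcg/mL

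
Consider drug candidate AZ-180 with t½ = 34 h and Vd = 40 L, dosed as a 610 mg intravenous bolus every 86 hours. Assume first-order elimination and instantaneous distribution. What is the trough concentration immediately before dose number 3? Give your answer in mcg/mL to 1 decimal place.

3.1 mcg/mL

f = (1/2)^(τ/t½) = (1/2)^(86/34) ≈ 0.1732.
C₀ = D/Vd = 610/40 ≈ 15.250 mcg/mL.
Before the 3rd dose, 2 doses have been given. Superposition: Cmin = C₀·(f + f²).
≈ 15.250 × (0.1732 + 0.0300) ≈ 15.250 × 0.2032 ≈ 3.099 mcg/mL.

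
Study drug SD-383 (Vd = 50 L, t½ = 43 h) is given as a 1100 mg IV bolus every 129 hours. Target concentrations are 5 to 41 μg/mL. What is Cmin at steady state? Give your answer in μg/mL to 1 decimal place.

The dosing interval is 3 half-lives, so f = 2^(−3) = 0.125.
At steady state, R = 1/(1 − 0.125) = 8/7.
Single-dose peak C₀ = D/Vd = 1100/50 = 22 μg/mL.
Steady-state peak Cmax,ss = C₀·R = 22 × 8/7 ≈ 25.143 μg/mL.
Steady-state trough Cmin,ss = Cmax,ss·f ≈ 25.143 × 0.125 ≈ 3.143 μg/mL.
Trough 3.1 μg/mL vs MEC 5 μg/mL: subtherapeutic.

3.1 μg/mL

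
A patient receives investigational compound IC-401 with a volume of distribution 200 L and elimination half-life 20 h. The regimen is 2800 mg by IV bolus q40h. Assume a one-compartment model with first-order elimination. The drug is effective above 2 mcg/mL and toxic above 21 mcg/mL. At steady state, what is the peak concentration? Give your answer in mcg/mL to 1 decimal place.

τ = 40 h = 2 half-lives, so f = (1/2)^2 = 0.25.
At steady state, R = 1/(1 − 0.25) = 4/3.
Single-dose peak C₀ = D/Vd = 2800/200 = 14 mcg/mL.
Steady-state peak Cmax,ss = C₀·R = 14 × 4/3 ≈ 18.667 mcg/mL.
Peak 18.7 mcg/mL vs MTC 21 mcg/mL: below toxic threshold.

18.7 mcg/mL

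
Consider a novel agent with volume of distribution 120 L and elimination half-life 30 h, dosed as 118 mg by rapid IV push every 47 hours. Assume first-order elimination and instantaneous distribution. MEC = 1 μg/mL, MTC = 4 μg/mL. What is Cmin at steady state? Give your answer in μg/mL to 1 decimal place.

τ/t½ = 47/30 ≈ 1.5667, so fraction remaining f = (1/2)^(47/30) ≈ 0.3376.
Single-dose peak C₀ = D/Vd = 118/120 ≈ 0.983 μg/mL.
Steady-state trough Cmin,ss = C₀·f/(1−f) ≈ 0.983 × 0.3376/0.6624 ≈ 0.501 μg/mL.
Trough 0.5 μg/mL vs MEC 1 μg/mL: subtherapeutic.

0.5 μg/mL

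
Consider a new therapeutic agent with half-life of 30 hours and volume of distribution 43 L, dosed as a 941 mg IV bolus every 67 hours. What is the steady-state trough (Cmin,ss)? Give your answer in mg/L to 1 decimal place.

5.9 mg/L

Over one 67-h interval, 67/30 ≈ 2.2333 half-lives elapse, leaving f ≈ 0.2127 of each dose.
Each bolus raises the concentration by D/Vd = 941/43 ≈ 21.884 mg/L.
Steady-state trough Cmin,ss = C₀·f/(1−f) ≈ 21.884 × 0.2127/0.7873 ≈ 5.912 mg/L.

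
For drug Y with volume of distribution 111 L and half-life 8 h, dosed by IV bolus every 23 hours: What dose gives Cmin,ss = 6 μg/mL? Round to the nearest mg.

τ/t½ = 23/8 ≈ 2.875, so f = (1/2)^(23/8) ≈ 0.136313.
Cmin,ss = (D/Vd)·f/(1−f), so D = Cmin,ss·Vd·(1−f)/f.
D = 6 × 111 × (1−f)/f ≈ 6 × 111 × 6.33606 ≈ 4219.82 mg.

4220 mg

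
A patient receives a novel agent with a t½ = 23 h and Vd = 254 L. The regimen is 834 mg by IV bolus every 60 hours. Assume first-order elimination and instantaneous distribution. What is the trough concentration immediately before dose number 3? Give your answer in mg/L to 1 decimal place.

0.6 mg/L

f = (1/2)^(τ/t½) = (1/2)^(60/23) ≈ 0.1639.
C₀ = D/Vd = 834/254 ≈ 3.283 mg/L.
Before the 3rd dose, 2 doses have been given. Superposition: Cmin = C₀·(f + f²).
≈ 3.283 × (0.1639 + 0.0269) ≈ 3.283 × 0.1908 ≈ 0.626 mg/L.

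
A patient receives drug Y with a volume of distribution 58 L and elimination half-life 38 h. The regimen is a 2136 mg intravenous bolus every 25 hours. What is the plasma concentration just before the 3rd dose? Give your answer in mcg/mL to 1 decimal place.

f = (1/2)^(τ/t½) = (1/2)^(25/38) ≈ 0.6338.
C₀ = D/Vd = 2136/58 ≈ 36.828 mcg/mL.
Before the 3rd dose, 2 doses have been given. Superposition: Cmin = C₀·(f + f²).
≈ 36.828 × (0.6338 + 0.4017) ≈ 36.828 × 1.0355 ≈ 38.135 mcg/mL.

38.1 mcg/mL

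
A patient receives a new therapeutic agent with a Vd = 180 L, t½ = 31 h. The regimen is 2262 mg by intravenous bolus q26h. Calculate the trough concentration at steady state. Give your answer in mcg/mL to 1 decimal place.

15.9 mcg/mL

Over one 26-h interval, 26/31 ≈ 0.83871 half-lives elapse, leaving f ≈ 0.5591 of each dose.
Accumulation ratio R = 1/(1 − f) ≈ 1/0.4409 ≈ 2.2681.
Each bolus raises the concentration by D/Vd = 2262/180 ≈ 12.567 mcg/mL.
Cmax,ss = C₀/(1 − f) ≈ 12.567/0.4409 ≈ 28.503 mcg/mL.
Steady-state trough Cmin,ss = Cmax,ss·f ≈ 28.503 × 0.5591 ≈ 15.936 mcg/mL.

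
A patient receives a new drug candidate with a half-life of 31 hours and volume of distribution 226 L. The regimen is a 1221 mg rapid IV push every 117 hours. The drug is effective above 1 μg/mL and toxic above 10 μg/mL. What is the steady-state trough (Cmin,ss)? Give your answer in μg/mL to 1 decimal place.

0.4 μg/mL

Over one 117-h interval, 117/31 ≈ 3.7742 half-lives elapse, leaving f ≈ 0.0731 of each dose.
Each bolus raises the concentration by D/Vd = 1221/226 ≈ 5.403 μg/mL.
Steady-state trough Cmin,ss = C₀·f/(1−f) ≈ 5.403 × 0.0731/0.9269 ≈ 0.426 μg/mL.
Trough 0.4 μg/mL vs MEC 1 μg/mL: subtherapeutic.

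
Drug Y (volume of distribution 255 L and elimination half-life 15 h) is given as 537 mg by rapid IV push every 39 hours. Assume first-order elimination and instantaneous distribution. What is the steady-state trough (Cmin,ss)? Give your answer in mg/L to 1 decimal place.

τ/t½ = 39/15 ≈ 2.6, so fraction remaining f = (1/2)^(39/15) ≈ 0.1649.
Accumulation ratio R = 1/(1 − f) ≈ 1/0.8351 ≈ 1.1975.
Single-dose peak C₀ = D/Vd = 537/255 ≈ 2.106 mg/L.
Steady-state peak Cmax,ss = C₀·R ≈ 2.106 × 1.1975 ≈ 2.522 mg/L.
One interval later, Cmin,ss = Cmax,ss·e^(−kτ) ≈ 2.522 × 0.1649 ≈ 0.416 mg/L.

0.4 mg/L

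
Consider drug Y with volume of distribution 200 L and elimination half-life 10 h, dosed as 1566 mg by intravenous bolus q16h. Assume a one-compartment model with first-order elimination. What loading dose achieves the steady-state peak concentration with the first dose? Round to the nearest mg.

f = (1/2)^(16/10) ≈ 0.329877; accumulation ratio R = 1/(1−f) ≈ 1.49226.
Loading dose to hit Cmax,ss on first dose: D_load = D_maint·R ≈ 1566 × 1.49226 ≈ 2336.88 mg.

2337 mg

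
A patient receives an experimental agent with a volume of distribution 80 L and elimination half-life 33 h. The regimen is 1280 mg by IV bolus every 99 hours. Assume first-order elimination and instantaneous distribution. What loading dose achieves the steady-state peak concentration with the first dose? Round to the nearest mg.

f = (1/2)^(99/33) ≈ 0.125000; accumulation ratio R = 1/(1−f) ≈ 1.14286.
Loading dose to hit Cmax,ss on first dose: D_load = D_maint·R ≈ 1280 × 1.14286 ≈ 1462.86 mg.

1463 mg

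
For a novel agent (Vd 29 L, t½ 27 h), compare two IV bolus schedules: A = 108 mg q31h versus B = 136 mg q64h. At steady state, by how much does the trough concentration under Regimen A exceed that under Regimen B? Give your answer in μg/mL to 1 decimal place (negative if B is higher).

1.9 μg/mL

Regimen A: f = (1/2)^(31/27) ≈ 0.4512; Cmin,ss = (108/29)·f/(1−f) ≈ 3.062 μg/mL.
Regimen B: f = (1/2)^(64/27) ≈ 0.1934; Cmin,ss = (136/29)·f/(1−f) ≈ 1.124 μg/mL.
Difference ≈ 3.062 − 1.124 ≈ 1.938 μg/mL.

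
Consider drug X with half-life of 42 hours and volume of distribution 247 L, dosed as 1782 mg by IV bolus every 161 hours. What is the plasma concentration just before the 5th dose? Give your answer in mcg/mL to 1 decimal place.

0.5 mcg/mL

f = (1/2)^(τ/t½) = (1/2)^(161/42) ≈ 0.0702.
C₀ = D/Vd = 1782/247 ≈ 7.215 mcg/mL.
Before the 5th dose, 4 doses have been given. Superposition: Cmin = C₀·(f + f² + … + f^4).
≈ 7.215 × (0.0702 + 0.0049 + 0.0003 + 0.0000) ≈ 7.215 × 0.0754 ≈ 0.544 mcg/mL.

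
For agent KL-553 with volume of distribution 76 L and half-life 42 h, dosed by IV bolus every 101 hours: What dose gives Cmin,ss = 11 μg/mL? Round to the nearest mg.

3591 mg

τ/t½ = 101/42 ≈ 2.4048, so f = (1/2)^(101/42) ≈ 0.188840.
Cmin,ss = (D/Vd)·f/(1−f), so D = Cmin,ss·Vd·(1−f)/f.
D = 11 × 76 × (1−f)/f ≈ 11 × 76 × 4.29549 ≈ 3591.03 mg.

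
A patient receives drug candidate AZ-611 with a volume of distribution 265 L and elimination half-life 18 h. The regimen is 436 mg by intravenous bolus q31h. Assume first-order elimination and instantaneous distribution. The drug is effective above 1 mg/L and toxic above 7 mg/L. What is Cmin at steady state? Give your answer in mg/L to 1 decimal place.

0.7 mg/L

τ/t½ = 31/18 ≈ 1.7222, so fraction remaining f = (1/2)^(31/18) ≈ 0.3031.
Accumulation ratio R = 1/(1 − f) ≈ 1/0.6969 ≈ 1.4349.
Single-dose peak C₀ = D/Vd = 436/265 ≈ 1.645 mg/L.
Steady-state peak Cmax,ss = C₀·R ≈ 1.645 × 1.4349 ≈ 2.360 mg/L.
One interval later, Cmin,ss = Cmax,ss·e^(−kτ) ≈ 2.360 × 0.3031 ≈ 0.715 mg/L.
Trough 0.7 mg/L vs MEC 1 mg/L: subtherapeutic.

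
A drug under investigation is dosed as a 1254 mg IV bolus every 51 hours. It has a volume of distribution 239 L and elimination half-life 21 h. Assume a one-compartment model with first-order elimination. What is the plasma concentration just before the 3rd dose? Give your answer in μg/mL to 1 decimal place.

1.2 μg/mL

f = (1/2)^(τ/t½) = (1/2)^(51/21) ≈ 0.1857.
C₀ = D/Vd = 1254/239 ≈ 5.247 μg/mL.
Before the 3rd dose, 2 doses have been given. Superposition: Cmin = C₀·(f + f²).
≈ 5.247 × (0.1857 + 0.0345) ≈ 5.247 × 0.2202 ≈ 1.155 μg/mL.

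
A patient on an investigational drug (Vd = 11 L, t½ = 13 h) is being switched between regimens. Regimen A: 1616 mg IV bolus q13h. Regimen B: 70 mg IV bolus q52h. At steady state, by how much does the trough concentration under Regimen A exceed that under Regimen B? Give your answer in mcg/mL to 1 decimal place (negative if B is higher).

146.5 mcg/mL

Regimen A: f = (1/2)^(13/13) ≈ 0.5000; Cmin,ss = (1616/11)·f/(1−f) ≈ 146.909 mcg/mL.
Regimen B: f = (1/2)^(52/13) ≈ 0.0625; Cmin,ss = (70/11)·f/(1−f) ≈ 0.424 mcg/mL.
Difference ≈ 146.909 − 0.424 ≈ 146.485 mcg/mL.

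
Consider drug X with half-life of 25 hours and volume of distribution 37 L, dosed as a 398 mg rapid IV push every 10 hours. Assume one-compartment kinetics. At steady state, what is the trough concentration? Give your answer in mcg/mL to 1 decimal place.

33.7 mcg/mL

τ/t½ = 10/25 ≈ 0.4, so fraction remaining f = (1/2)^(10/25) ≈ 0.7579.
Single-dose peak C₀ = D/Vd = 398/37 ≈ 10.757 mcg/mL.
Steady-state trough Cmin,ss = C₀·f/(1−f) ≈ 10.757 × 0.7579/0.2421 ≈ 33.675 mcg/mL.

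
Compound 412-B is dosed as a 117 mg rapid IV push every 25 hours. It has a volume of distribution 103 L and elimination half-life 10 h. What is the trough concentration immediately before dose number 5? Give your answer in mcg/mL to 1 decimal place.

0.2 mcg/mL

f = (1/2)^(τ/t½) = (1/2)^(25/10) ≈ 0.1768.
C₀ = D/Vd = 117/103 ≈ 1.136 mcg/mL.
Before the 5th dose, 4 doses have been given. Superposition: Cmin = C₀·(f + f² + … + f^4).
≈ 1.136 × (0.1768 + 0.0313 + 0.0055 + 0.0010) ≈ 1.136 × 0.2146 ≈ 0.244 mcg/mL.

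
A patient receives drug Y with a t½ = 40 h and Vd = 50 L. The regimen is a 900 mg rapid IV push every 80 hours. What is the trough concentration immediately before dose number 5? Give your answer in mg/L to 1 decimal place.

f = (1/2)^(τ/t½) = (1/2)^(80/40) ≈ 0.2500.
C₀ = D/Vd = 900/50 ≈ 18.000 mg/L.
Before the 5th dose, 4 doses have been given. Superposition: Cmin = C₀·(f + f² + … + f^4).
≈ 18.000 × (0.2500 + 0.0625 + 0.0156 + 0.0039) ≈ 18.000 × 0.3320 ≈ 5.976 mg/L.

6.0 mg/L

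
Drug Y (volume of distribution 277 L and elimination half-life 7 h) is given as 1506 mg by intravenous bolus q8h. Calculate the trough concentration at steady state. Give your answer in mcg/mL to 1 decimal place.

k = ln2/t½ = ln2/7 ≈ 0.099021 h⁻¹; fraction remaining f = e^(−kτ) = e^(−0.099021×8) ≈ 0.4529.
Accumulation ratio R = 1/(1 − f) ≈ 1/0.5471 ≈ 1.8278.
Each bolus raises the concentration by D/Vd = 1506/277 ≈ 5.437 mcg/mL.
Cmax,ss = C₀/(1 − f) ≈ 5.437/0.5471 ≈ 9.938 mcg/mL.
One interval later, Cmin,ss = Cmax,ss·e^(−kτ) ≈ 9.938 × 0.4529 ≈ 4.501 mcg/mL.

4.5 mcg/mL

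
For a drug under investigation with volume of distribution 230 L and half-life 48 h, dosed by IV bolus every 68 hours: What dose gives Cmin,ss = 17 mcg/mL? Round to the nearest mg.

6528 mg

τ/t½ = 68/48 ≈ 1.4167, so f = (1/2)^(68/48) ≈ 0.374577.
Cmin,ss = (D/Vd)·f/(1−f), so D = Cmin,ss·Vd·(1−f)/f.
D = 17 × 230 × (1−f)/f ≈ 17 × 230 × 1.66968 ≈ 6528.45 mg.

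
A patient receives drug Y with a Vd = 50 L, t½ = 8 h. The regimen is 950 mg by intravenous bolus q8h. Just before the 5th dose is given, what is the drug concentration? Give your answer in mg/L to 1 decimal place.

17.8 mg/L

f = (1/2)^(τ/t½) = (1/2)^(8/8) ≈ 0.5000.
C₀ = D/Vd = 950/50 ≈ 19.000 mg/L.
Before the 5th dose, 4 doses have been given. Superposition: Cmin = C₀·(f + f² + … + f^4).
≈ 19.000 × (0.5000 + 0.2500 + 0.1250 + 0.0625) ≈ 19.000 × 0.9375 ≈ 17.812 mg/L.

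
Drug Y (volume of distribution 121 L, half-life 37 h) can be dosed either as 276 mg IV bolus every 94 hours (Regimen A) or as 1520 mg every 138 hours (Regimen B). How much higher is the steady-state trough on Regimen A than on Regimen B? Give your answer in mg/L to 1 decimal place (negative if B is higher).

Regimen A: f = (1/2)^(94/37) ≈ 0.1719; Cmin,ss = (276/121)·f/(1−f) ≈ 0.473 mg/L.
Regimen B: f = (1/2)^(138/37) ≈ 0.0754; Cmin,ss = (1520/121)·f/(1−f) ≈ 1.024 mg/L.
Difference ≈ 0.473 − 1.024 ≈ -0.551 mg/L.

-0.6 mg/L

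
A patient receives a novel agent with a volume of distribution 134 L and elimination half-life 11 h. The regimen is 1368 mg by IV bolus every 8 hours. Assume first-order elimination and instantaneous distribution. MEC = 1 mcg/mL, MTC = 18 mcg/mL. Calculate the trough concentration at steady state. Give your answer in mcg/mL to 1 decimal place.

15.6 mcg/mL

Over one 8-h interval, 8/11 ≈ 0.72727 half-lives elapse, leaving f ≈ 0.6040 of each dose.
Accumulation ratio R = 1/(1 − f) ≈ 1/0.3960 ≈ 2.5253.
Single-dose peak C₀ = D/Vd = 1368/134 ≈ 10.209 mcg/mL.
Cmax,ss = C₀/(1 − f) ≈ 10.209/0.3960 ≈ 25.780 mcg/mL.
Steady-state trough Cmin,ss = Cmax,ss·f ≈ 25.780 × 0.6040 ≈ 15.571 mcg/mL.
Trough 15.6 mcg/mL vs MEC 1 mcg/mL: adequate.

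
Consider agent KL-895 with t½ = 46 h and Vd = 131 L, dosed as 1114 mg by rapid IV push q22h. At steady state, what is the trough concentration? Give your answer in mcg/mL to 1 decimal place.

21.6 mcg/mL

Over one 22-h interval, 22/46 ≈ 0.47826 half-lives elapse, leaving f ≈ 0.7178 of each dose.
Single-dose peak C₀ = D/Vd = 1114/131 ≈ 8.504 mcg/mL.
Steady-state trough Cmin,ss = C₀·f/(1−f) ≈ 8.504 × 0.7178/0.2822 ≈ 21.631 mcg/mL.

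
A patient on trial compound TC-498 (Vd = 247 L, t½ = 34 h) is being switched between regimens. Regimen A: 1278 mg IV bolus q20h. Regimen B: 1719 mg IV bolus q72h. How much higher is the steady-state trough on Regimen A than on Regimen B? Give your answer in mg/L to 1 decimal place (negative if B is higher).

Regimen A: f = (1/2)^(20/34) ≈ 0.6652; Cmin,ss = (1278/247)·f/(1−f) ≈ 10.280 mg/L.
Regimen B: f = (1/2)^(72/34) ≈ 0.2304; Cmin,ss = (1719/247)·f/(1−f) ≈ 2.084 mg/L.
Difference ≈ 10.280 − 2.084 ≈ 8.196 mg/L.

8.2 mg/L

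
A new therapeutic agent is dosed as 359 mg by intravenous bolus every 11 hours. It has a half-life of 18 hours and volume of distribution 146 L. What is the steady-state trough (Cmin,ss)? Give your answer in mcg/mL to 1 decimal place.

4.7 mcg/mL

k = ln2/t½ = ln2/18 ≈ 0.038508 h⁻¹; fraction remaining f = e^(−kτ) = e^(−0.038508×11) ≈ 0.6547.
Each bolus raises the concentration by D/Vd = 359/146 ≈ 2.459 mcg/mL.
Steady-state trough Cmin,ss = C₀·f/(1−f) ≈ 2.459 × 0.6547/0.3453 ≈ 4.662 mcg/mL.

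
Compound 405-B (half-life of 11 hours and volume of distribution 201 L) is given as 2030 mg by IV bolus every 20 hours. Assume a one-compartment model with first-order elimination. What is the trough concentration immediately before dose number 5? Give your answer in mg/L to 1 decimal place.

4.0 mg/L

f = (1/2)^(τ/t½) = (1/2)^(20/11) ≈ 0.2836.
C₀ = D/Vd = 2030/201 ≈ 10.100 mg/L.
Before the 5th dose, 4 doses have been given. Superposition: Cmin = C₀·(f + f² + … + f^4).
≈ 10.100 × (0.2836 + 0.0804 + 0.0228 + 0.0065) ≈ 10.100 × 0.3933 ≈ 3.972 mg/L.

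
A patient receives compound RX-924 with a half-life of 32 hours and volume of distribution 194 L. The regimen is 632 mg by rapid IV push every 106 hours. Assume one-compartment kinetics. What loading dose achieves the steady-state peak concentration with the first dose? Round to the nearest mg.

703 mg

f = (1/2)^(106/32) ≈ 0.100656; accumulation ratio R = 1/(1−f) ≈ 1.11192.
Loading dose to hit Cmax,ss on first dose: D_load = D_maint·R ≈ 632 × 1.11192 ≈ 702.73 mg.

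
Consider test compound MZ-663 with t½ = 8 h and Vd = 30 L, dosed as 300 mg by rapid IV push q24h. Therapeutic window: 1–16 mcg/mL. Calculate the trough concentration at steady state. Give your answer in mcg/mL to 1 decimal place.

τ = 24 h = 3 half-lives, so f = (1/2)^3 = 0.125.
Accumulation ratio R = 1/(1 − f) = 1/0.875 = 8/7.
Single-dose peak C₀ = D/Vd = 300/30 = 10 mcg/mL.
Steady-state peak Cmax,ss = C₀·R = 10 × 8/7 ≈ 11.429 mcg/mL.
Steady-state trough Cmin,ss = Cmax,ss·f ≈ 11.429 × 0.125 ≈ 1.429 mcg/mL.
Trough 1.4 mcg/mL vs MEC 1 mcg/mL: adequate.

1.4 mcg/mL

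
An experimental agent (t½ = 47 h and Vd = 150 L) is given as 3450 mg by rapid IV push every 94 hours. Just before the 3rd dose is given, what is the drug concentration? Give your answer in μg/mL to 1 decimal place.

7.2 μg/mL

f = (1/2)^(τ/t½) = (1/2)^(94/47) ≈ 0.2500.
C₀ = D/Vd = 3450/150 ≈ 23.000 μg/mL.
Before the 3rd dose, 2 doses have been given. Superposition: Cmin = C₀·(f + f²).
≈ 23.000 × (0.2500 + 0.0625) ≈ 23.000 × 0.3125 ≈ 7.188 μg/mL.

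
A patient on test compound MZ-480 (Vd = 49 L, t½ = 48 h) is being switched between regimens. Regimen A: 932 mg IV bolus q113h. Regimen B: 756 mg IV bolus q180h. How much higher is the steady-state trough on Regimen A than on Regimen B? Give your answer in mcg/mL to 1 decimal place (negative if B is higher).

3.4 mcg/mL

Regimen A: f = (1/2)^(113/48) ≈ 0.1956; Cmin,ss = (932/49)·f/(1−f) ≈ 4.625 mcg/mL.
Regimen B: f = (1/2)^(180/48) ≈ 0.0743; Cmin,ss = (756/49)·f/(1−f) ≈ 1.238 mcg/mL.
Difference ≈ 4.625 − 1.238 ≈ 3.387 mcg/mL.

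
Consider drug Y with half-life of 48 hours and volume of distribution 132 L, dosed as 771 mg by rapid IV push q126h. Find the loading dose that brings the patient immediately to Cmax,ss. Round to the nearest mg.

f = (1/2)^(126/48) ≈ 0.162105; accumulation ratio R = 1/(1−f) ≈ 1.19347.
Loading dose to hit Cmax,ss on first dose: D_load = D_maint·R ≈ 771 × 1.19347 ≈ 920.17 mg.

920 mg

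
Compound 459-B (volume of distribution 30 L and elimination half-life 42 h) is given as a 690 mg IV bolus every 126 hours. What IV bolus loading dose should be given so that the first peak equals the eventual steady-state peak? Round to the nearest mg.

789 mg

f = (1/2)^(126/42) ≈ 0.125000; accumulation ratio R = 1/(1−f) ≈ 1.14286.
Loading dose to hit Cmax,ss on first dose: D_load = D_maint·R ≈ 690 × 1.14286 ≈ 788.57 mg.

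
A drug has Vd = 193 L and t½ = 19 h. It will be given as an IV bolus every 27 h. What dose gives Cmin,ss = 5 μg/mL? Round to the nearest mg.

1619 mg

τ/t½ = 27/19 ≈ 1.4211, so f = (1/2)^(27/19) ≈ 0.373440.
Cmin,ss = (D/Vd)·f/(1−f), so D = Cmin,ss·Vd·(1−f)/f.
D = 5 × 193 × (1−f)/f ≈ 5 × 193 × 1.67781 ≈ 1619.09 mg.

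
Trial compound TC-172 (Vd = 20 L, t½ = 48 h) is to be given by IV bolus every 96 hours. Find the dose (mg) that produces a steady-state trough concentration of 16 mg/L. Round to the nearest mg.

τ/t½ = 96/48 ≈ 2, so f = (1/2)^(96/48) ≈ 0.250000.
Cmin,ss = (D/Vd)·f/(1−f), so D = Cmin,ss·Vd·(1−f)/f.
D = 16 × 20 × (1−f)/f ≈ 16 × 20 × 3.00000 ≈ 960.00 mg.

960 mg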